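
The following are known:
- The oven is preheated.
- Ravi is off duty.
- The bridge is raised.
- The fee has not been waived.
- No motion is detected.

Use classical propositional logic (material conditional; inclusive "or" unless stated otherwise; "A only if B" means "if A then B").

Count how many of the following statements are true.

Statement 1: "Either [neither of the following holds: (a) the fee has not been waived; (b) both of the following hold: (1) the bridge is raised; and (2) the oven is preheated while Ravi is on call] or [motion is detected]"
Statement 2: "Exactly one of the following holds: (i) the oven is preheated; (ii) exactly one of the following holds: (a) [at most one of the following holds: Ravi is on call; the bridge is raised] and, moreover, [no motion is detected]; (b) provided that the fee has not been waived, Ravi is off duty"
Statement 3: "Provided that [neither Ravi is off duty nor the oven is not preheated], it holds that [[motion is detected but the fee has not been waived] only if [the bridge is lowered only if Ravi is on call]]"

Let S = "the fee has been waived" (False), R = "the bridge is raised" (True), P = "the oven is preheated" (True), Q = "Ravi is on call" (False), U = "motion is detected" (False).

Statement 1: Formalization: (not S nor (R and (P and Q))) or U

not S = not False = True
P and Q = True and False = False
R and (P and Q) = True and False = False
not S nor (R and (P and Q)) = True nor False = False
(not S nor (R and (P and Q))) or U = False or False = False
So Statement 1 is false.

Statement 2: In symbols: P xor (((Q nand R) and not U) xor (not S -> not Q))

Q nand R = False nand True = True
not U = not False = True
(Q nand R) and not U = True and True = True
not S = not False = True
not Q = not False = True
not S -> not Q = True -> True = True
((Q nand R) and not U) xor (not S -> not Q) = True xor True = False
P xor (((Q nand R) and not U) xor (not S -> not Q)) = True xor False = True
So Statement 2 is true.

Statement 3: Formalization: (not Q nor not P) -> ((U and not S) -> (not R -> Q))

not Q = not False = True
not P = not True = False
not Q nor not P = True nor False = False
not S = not False = True
U and not S = False and True = False
not R = not True = False
not R -> Q = False -> False = True
(U and not S) -> (not R -> Q) = False -> True = True
(not Q nor not P) -> ((U and not S) -> (not R -> Q)) = False -> True = True
So Statement 3 is true.

2 of the 3 statements are true (Statement 2, Statement 3).

2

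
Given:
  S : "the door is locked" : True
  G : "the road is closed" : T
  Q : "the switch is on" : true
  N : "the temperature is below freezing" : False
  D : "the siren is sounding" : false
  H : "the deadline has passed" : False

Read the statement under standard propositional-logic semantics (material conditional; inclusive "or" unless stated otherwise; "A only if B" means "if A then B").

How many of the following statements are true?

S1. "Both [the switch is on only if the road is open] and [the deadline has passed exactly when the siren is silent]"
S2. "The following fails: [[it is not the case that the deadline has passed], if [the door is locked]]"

S1: In symbols: (Q -> ~G) & (H <-> ~D)

~G = ~T = F
Q -> ~G = T -> F = F
~D = ~F = T
H <-> ~D = F <-> T = F
(Q -> ~G) & (H <-> ~D) = F & F = F
Thus S1 is false.

S2: Formalization: ~(S -> ~H)

~H = ~F = T
S -> ~H = T -> T = T
~(S -> ~H) = ~T = F
Thus S2 is false.

Count: 0.

0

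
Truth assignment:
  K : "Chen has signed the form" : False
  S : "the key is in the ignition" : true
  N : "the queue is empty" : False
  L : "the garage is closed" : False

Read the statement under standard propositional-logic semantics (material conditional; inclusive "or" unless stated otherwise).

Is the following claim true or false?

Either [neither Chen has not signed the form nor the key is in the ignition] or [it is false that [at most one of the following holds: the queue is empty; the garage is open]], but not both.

false

Parsed as (¬K ↓ S) ⊕ ¬(N ↑ ¬L)

¬K = ¬F = T
¬K ↓ S = T ↓ T = F
¬L = ¬F = T
N ↑ ¬L = F ↑ T = T
¬(N ↑ ¬L) = ¬T = F
(¬K ↓ S) ⊕ ¬(N ↑ ¬L) = F ⊕ F = F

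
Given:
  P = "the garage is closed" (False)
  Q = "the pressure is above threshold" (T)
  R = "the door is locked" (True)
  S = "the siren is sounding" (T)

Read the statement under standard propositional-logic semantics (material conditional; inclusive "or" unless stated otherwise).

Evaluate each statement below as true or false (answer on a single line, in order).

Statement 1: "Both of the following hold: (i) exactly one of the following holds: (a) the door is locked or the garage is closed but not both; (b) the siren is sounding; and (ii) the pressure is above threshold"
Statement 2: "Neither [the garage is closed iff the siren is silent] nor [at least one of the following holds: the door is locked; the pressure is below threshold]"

Statement 1: Parsed as ((R ⊕ P) ⊕ S) ∧ Q

R ⊕ P = T ⊕ F = T
(R ⊕ P) ⊕ S = T ⊕ T = F
((R ⊕ P) ⊕ S) ∧ Q = F ∧ T = F
Hence Statement 1 is false.

Statement 2: Formalization: (P ↔ ¬S) ↓ (R ∨ ¬Q)

¬S = ¬T = F
P ↔ ¬S = F ↔ F = T
¬Q = ¬T = F
R ∨ ¬Q = T ∨ F = T
(P ↔ ¬S) ↓ (R ∨ ¬Q) = T ↓ T = F
So Statement 2 is false.

Statement 1 F; Statement 2 F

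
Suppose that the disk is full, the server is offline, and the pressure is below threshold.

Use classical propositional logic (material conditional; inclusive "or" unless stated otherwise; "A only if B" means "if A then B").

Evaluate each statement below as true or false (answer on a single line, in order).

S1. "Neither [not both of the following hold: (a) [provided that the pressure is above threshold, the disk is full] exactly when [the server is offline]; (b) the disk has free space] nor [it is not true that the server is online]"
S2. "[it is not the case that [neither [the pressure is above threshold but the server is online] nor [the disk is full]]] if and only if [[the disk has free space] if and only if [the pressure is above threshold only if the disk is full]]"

Let R = "the pressure is above threshold" (F), P = "the disk is full" (T), Q = "the server is online" (F).

S1: This is (((R → P) ↔ ¬Q) ↑ ¬P) ↓ ¬Q.

R → P = F → T = T
¬Q = ¬F = T
(R → P) ↔ ¬Q = T ↔ T = T
¬P = ¬T = F
((R → P) ↔ ¬Q) ↑ ¬P = T ↑ F = T
¬Q = ¬F = T
(((R → P) ↔ ¬Q) ↑ ¬P) ↓ ¬Q = T ↓ T = F
Hence S1 is false.

S2: In symbols: ¬((R ∧ Q) ↓ P) ↔ (¬P ↔ (R → P))

R ∧ Q = F ∧ F = F
(R ∧ Q) ↓ P = F ↓ T = F
¬((R ∧ Q) ↓ P) = ¬F = T
¬P = ¬T = F
R → P = F → T = T
¬P ↔ (R → P) = F ↔ T = F
¬((R ∧ Q) ↓ P) ↔ (¬P ↔ (R → P)) = T ↔ F = F
Hence S2 is false.

S1 F; S2 F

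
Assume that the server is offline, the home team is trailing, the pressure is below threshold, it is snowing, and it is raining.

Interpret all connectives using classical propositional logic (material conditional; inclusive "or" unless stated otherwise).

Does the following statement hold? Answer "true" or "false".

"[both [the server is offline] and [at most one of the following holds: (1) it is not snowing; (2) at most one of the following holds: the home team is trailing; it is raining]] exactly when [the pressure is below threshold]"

True

Let P = "the server is online" (F), S = "it is snowing" (T), Q = "the home team is leading" (F), U = "it is raining" (T), R = "the pressure is above threshold" (F).
Formalization: (¬P ∧ (¬S ↑ (¬Q ↑ U))) ↔ ¬R

¬P = ¬F = T
¬S = ¬T = F
¬Q = ¬F = T
¬Q ↑ U = T ↑ T = F
¬S ↑ (¬Q ↑ U) = F ↑ F = T
¬P ∧ (¬S ↑ (¬Q ↑ U)) = T ∧ T = T
¬R = ¬F = T
(¬P ∧ (¬S ↑ (¬Q ↑ U))) ↔ ¬R = T ↔ T = T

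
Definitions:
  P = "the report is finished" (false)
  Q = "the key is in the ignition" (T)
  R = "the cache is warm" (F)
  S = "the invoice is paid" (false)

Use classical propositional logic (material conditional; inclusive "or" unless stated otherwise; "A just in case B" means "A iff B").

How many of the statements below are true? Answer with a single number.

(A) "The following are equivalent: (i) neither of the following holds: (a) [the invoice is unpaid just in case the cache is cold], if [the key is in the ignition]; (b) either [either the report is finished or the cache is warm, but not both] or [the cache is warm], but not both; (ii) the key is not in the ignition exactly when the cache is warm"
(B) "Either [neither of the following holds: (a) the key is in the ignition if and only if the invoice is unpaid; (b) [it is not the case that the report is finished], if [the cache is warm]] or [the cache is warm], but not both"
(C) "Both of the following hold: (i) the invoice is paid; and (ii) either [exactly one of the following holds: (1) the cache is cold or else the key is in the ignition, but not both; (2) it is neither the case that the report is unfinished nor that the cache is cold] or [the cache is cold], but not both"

0

(A): This is ((Q → (¬S ↔ ¬R)) ↓ ((P ⊕ R) ⊕ R)) ↔ (¬Q ↔ R).

¬S = ¬F = T
¬R = ¬F = T
¬S ↔ ¬R = T ↔ T = T
Q → (¬S ↔ ¬R) = T → T = T
P ⊕ R = F ⊕ F = F
(P ⊕ R) ⊕ R = F ⊕ F = F
(Q → (¬S ↔ ¬R)) ↓ ((P ⊕ R) ⊕ R) = T ↓ F = F
¬Q = ¬T = F
¬Q ↔ R = F ↔ F = T
((Q → (¬S ↔ ¬R)) ↓ ((P ⊕ R) ⊕ R)) ↔ (¬Q ↔ R) = F ↔ T = F
So (A) is false.

(B): In symbols: ((Q ↔ ¬S) ↓ (R → ¬P)) ⊕ R

¬S = ¬F = T
Q ↔ ¬S = T ↔ T = T
¬P = ¬F = T
R → ¬P = F → T = T
(Q ↔ ¬S) ↓ (R → ¬P) = T ↓ T = F
((Q ↔ ¬S) ↓ (R → ¬P)) ⊕ R = F ⊕ F = F
So (B) is false.

(C): This is S ∧ (((¬R ⊕ Q) ⊕ (¬P ↓ ¬R)) ⊕ ¬R).

¬R = ¬F = T
¬R ⊕ Q = T ⊕ T = F
¬P = ¬F = T
¬R = ¬F = T
¬P ↓ ¬R = T ↓ T = F
(¬R ⊕ Q) ⊕ (¬P ↓ ¬R) = F ⊕ F = F
¬R = ¬F = T
((¬R ⊕ Q) ⊕ (¬P ↓ ¬R)) ⊕ ¬R = F ⊕ T = T
S ∧ (((¬R ⊕ Q) ⊕ (¬P ↓ ¬R)) ⊕ ¬R) = F ∧ T = F
So (C) is false.

Count: 0.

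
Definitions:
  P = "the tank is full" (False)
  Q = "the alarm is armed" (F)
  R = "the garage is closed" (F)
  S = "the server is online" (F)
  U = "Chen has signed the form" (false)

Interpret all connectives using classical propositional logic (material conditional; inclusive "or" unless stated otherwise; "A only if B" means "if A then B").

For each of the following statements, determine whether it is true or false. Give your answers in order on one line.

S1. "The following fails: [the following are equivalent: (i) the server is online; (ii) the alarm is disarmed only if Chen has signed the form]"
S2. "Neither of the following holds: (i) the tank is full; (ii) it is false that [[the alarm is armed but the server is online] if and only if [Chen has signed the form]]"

S1: This is not (S iff (not Q -> U)).

not Q = not False = True
not Q -> U = True -> False = False
S iff (not Q -> U) = False iff False = True
not (S iff (not Q -> U)) = not True = False
Hence S1 is false.

S2: This is P nor not ((Q and S) iff U).

Q and S = False and False = False
(Q and S) iff U = False iff False = True
not ((Q and S) iff U) = not True = False
P nor not ((Q and S) iff U) = False nor False = True
Hence S2 is true.

S1 false; S2 true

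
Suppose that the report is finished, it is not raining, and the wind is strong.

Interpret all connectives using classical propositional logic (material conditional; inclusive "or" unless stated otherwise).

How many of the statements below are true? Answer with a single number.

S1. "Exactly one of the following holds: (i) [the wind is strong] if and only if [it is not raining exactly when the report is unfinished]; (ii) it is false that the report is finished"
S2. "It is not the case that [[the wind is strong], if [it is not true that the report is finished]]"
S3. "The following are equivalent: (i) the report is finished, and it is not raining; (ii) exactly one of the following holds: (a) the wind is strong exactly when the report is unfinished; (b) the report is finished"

1

Let R = "the wind is strong" (True), Q = "it is raining" (False), P = "the report is finished" (True).

S1: Formalization: (R iff (not Q iff not P)) xor not P

not Q = not False = True
not P = not True = False
not Q iff not P = True iff False = False
R iff (not Q iff not P) = True iff False = False
not P = not True = False
(R iff (not Q iff not P)) xor not P = False xor False = False
So S1 is false.

S2: Formalization: not (not P -> R)

not P = not True = False
not P -> R = False -> True = True
not (not P -> R) = not True = False
Thus S2 is false.

S3: Formalization: (P and not Q) iff ((R iff not P) xor P)

not Q = not False = True
P and not Q = True and True = True
not P = not True = False
R iff not P = True iff False = False
(R iff not P) xor P = False xor True = True
(P and not Q) iff ((R iff not P) xor P) = True iff True = True
Hence S3 is true.

1 of the 3 statements is true (S3).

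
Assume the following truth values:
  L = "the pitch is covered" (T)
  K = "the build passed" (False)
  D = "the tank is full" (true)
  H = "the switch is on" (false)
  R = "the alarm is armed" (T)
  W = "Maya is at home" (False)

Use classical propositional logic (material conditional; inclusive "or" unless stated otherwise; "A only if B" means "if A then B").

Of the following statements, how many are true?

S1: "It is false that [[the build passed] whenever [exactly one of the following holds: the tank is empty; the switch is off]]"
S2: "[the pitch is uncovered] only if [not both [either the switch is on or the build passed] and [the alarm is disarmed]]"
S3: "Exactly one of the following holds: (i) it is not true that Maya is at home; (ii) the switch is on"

S1: Parsed as ¬((¬D ⊕ ¬H) → K)

¬D = ¬T = F
¬H = ¬F = T
¬D ⊕ ¬H = F ⊕ T = T
(¬D ⊕ ¬H) → K = T → F = F
¬((¬D ⊕ ¬H) → K) = ¬F = T
Thus S1 is true.

S2: In symbols: ¬L → ((H ∨ K) ↑ ¬R)

¬L = ¬T = F
H ∨ K = F ∨ F = F
¬R = ¬T = F
(H ∨ K) ↑ ¬R = F ↑ F = T
¬L → ((H ∨ K) ↑ ¬R) = F → T = T
Thus S2 is true.

S3: In symbols: ¬W ⊕ H

¬W = ¬F = T
¬W ⊕ H = T ⊕ F = T
Hence S3 is true.

True statements: 3 (S1, S2, S3).

3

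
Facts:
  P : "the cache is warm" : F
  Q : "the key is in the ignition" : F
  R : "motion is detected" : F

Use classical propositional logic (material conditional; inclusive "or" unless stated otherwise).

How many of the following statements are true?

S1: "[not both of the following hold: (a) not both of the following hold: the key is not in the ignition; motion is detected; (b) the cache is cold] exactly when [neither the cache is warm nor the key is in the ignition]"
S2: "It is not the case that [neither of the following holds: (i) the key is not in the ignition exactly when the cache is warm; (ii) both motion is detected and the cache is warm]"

0

S1: In symbols: ((~Q nand R) nand ~P) <-> (P nor Q)

~Q = ~F = T
~Q nand R = T nand F = T
~P = ~F = T
(~Q nand R) nand ~P = T nand T = F
P nor Q = F nor F = T
((~Q nand R) nand ~P) <-> (P nor Q) = F <-> T = F
So S1 is false.

S2: This is ~((~Q <-> P) nor (R & P)).

~Q = ~F = T
~Q <-> P = T <-> F = F
R & P = F & F = F
(~Q <-> P) nor (R & P) = F nor F = T
~((~Q <-> P) nor (R & P)) = ~T = F
Hence S2 is false.

Count: 0.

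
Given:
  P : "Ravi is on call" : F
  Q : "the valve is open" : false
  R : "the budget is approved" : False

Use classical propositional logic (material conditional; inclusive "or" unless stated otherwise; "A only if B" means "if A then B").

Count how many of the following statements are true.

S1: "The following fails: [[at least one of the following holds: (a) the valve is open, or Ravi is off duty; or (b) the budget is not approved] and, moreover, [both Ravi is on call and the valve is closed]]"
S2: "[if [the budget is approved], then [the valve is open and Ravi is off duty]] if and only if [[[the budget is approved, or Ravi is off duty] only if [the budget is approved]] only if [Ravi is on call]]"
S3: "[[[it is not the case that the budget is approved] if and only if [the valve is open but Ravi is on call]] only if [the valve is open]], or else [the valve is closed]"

S1: Formalization: not (((Q or not P) or not R) and (P and not Q))

not P = not False = True
Q or not P = False or True = True
not R = not False = True
(Q or not P) or not R = True or True = True
not Q = not False = True
P and not Q = False and True = False
((Q or not P) or not R) and (P and not Q) = True and False = False
not (((Q or not P) or not R) and (P and not Q)) = not False = True
Hence S1 is true.

S2: This is (R -> (Q and not P)) iff (((R or not P) -> R) -> P).

not P = not False = True
Q and not P = False and True = False
R -> (Q and not P) = False -> False = True
not P = not False = True
R or not P = False or True = True
(R or not P) -> R = True -> False = False
((R or not P) -> R) -> P = False -> False = True
(R -> (Q and not P)) iff (((R or not P) -> R) -> P) = True iff True = True
Hence S2 is true.

S3: This is ((not R iff (Q and P)) -> Q) or not Q.

not R = not False = True
Q and P = False and False = False
not R iff (Q and P) = True iff False = False
(not R iff (Q and P)) -> Q = False -> False = True
not Q = not False = True
((not R iff (Q and P)) -> Q) or not Q = True or True = True
Thus S3 is true.

3 of the 3 statements are true (S1, S2, S3).

3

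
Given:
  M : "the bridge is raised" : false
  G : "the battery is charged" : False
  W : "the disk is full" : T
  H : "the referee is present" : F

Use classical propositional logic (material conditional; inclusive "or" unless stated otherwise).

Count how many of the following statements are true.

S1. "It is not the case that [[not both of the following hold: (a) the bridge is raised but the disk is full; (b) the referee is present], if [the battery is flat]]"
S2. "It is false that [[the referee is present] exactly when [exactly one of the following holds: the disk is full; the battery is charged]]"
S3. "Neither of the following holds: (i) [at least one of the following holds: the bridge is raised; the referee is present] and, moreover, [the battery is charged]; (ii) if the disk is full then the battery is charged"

2

S1: Parsed as ~(~G -> ((M & W) nand H))

~G = ~F = T
M & W = F & T = F
(M & W) nand H = F nand F = T
~G -> ((M & W) nand H) = T -> T = T
~(~G -> ((M & W) nand H)) = ~T = F
Hence S1 is false.

S2: In symbols: ~(H <-> (W xor G))

W xor G = T xor F = T
H <-> (W xor G) = F <-> T = F
~(H <-> (W xor G)) = ~F = T
Thus S2 is true.

S3: Formalization: ((M | H) & G) nor (W -> G)

M | H = F | F = F
(M | H) & G = F & F = F
W -> G = T -> F = F
((M | H) & G) nor (W -> G) = F nor F = T
Thus S3 is true.

2 of the 3 statements are true (S2, S3).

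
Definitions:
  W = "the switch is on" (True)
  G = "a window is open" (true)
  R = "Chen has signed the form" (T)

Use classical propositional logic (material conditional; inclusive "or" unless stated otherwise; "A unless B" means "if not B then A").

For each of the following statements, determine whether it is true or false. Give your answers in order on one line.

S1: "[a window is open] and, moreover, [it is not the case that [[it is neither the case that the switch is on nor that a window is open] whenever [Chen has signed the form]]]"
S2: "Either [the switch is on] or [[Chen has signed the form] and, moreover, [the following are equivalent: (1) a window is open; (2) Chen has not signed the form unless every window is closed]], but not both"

S1: In symbols: G & ~(R -> (W nor G))

W nor G = T nor T = F
R -> (W nor G) = T -> F = F
~(R -> (W nor G)) = ~F = T
G & ~(R -> (W nor G)) = T & T = T
Hence S1 is true.

S2: Formalization: W xor (R & (G <-> (~R | ~G)))

~R = ~T = F
~G = ~T = F
~R | ~G = F | F = F
G <-> (~R | ~G) = T <-> F = F
R & (G <-> (~R | ~G)) = T & F = F
W xor (R & (G <-> (~R | ~G))) = T xor F = T
So S2 is true.

S1 T, S2 T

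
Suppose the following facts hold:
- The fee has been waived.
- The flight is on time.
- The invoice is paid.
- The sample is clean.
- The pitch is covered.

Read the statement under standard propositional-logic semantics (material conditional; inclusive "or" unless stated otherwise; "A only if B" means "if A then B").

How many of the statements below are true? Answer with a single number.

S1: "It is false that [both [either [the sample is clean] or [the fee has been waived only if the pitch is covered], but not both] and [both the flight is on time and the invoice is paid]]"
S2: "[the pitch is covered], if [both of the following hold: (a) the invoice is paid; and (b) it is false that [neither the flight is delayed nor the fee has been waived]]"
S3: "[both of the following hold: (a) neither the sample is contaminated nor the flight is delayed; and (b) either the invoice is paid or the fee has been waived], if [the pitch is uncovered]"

3

Let S = "the sample is contaminated" (False), P = "the fee has been waived" (True), U = "the pitch is covered" (True), Q = "the flight is delayed" (False), R = "the invoice is paid" (True).

S1: This is not ((not S xor (P -> U)) and (not Q and R)).

not S = not False = True
P -> U = True -> True = True
not S xor (P -> U) = True xor True = False
not Q = not False = True
not Q and R = True and True = True
(not S xor (P -> U)) and (not Q and R) = False and True = False
not ((not S xor (P -> U)) and (not Q and R)) = not False = True
Thus S1 is true.

S2: This is (R and not (Q nor P)) -> U.

Q nor P = False nor True = False
not (Q nor P) = not False = True
R and not (Q nor P) = True and True = True
(R and not (Q nor P)) -> U = True -> True = True
Thus S2 is true.

S3: This is not U -> ((S nor Q) and (R or P)).

not U = not True = False
S nor Q = False nor False = True
R or P = True or True = True
(S nor Q) and (R or P) = True and True = True
not U -> ((S nor Q) and (R or P)) = False -> True = True
Hence S3 is true.

Count: 3.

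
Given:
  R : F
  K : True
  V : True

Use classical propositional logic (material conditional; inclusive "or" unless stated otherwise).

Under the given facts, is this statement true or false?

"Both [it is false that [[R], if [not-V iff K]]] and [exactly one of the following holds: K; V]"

false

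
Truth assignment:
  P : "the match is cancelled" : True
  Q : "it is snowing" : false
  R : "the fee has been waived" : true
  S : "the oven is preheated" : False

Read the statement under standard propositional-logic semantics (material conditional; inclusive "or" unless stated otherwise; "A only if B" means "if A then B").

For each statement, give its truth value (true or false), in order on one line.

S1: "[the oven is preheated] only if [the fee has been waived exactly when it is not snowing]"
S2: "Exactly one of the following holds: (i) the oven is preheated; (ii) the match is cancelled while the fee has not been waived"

S1 True, S2 False

S1: Formalization: S -> (R iff not Q)

not Q = not False = True
R iff not Q = True iff True = True
S -> (R iff not Q) = False -> True = True
Hence S1 is true.

S2: Formalization: S xor (P and not R)

not R = not True = False
P and not R = True and False = False
S xor (P and not R) = False xor False = False
So S2 is false.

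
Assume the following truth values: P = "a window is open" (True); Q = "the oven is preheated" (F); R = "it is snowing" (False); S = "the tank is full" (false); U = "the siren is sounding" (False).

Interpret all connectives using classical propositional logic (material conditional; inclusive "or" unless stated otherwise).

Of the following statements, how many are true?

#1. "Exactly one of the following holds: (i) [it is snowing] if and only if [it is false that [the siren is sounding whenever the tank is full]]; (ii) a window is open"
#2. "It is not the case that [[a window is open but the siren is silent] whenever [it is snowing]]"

0

#1: Formalization: (R iff not (S -> U)) xor P

S -> U = False -> False = True
not (S -> U) = not True = False
R iff not (S -> U) = False iff False = True
(R iff not (S -> U)) xor P = True xor True = False
Hence #1 is false.

#2: Parsed as not (R -> (P and not U))

not U = not False = True
P and not U = True and True = True
R -> (P and not U) = False -> True = True
not (R -> (P and not U)) = not True = False
Thus #2 is false.

True statements: 0 (none).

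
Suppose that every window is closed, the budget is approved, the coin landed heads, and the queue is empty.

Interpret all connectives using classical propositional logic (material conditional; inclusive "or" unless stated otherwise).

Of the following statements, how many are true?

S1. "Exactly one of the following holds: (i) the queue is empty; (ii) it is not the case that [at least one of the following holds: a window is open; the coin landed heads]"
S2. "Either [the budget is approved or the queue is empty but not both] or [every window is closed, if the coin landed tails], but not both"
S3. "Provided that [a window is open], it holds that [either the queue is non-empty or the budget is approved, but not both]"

Let S = "the queue is empty" (T), U = "a window is open" (F), K = "the coin landed heads" (T), H = "the budget is approved" (T).

S1: This is S ⊕ ¬(U ∨ K).

U ∨ K = F ∨ T = T
¬(U ∨ K) = ¬T = F
S ⊕ ¬(U ∨ K) = T ⊕ F = T
Hence S1 is true.

S2: This is (H ⊕ S) ⊕ (¬K → ¬U).

H ⊕ S = T ⊕ T = F
¬K = ¬T = F
¬U = ¬F = T
¬K → ¬U = F → T = T
(H ⊕ S) ⊕ (¬K → ¬U) = F ⊕ T = T
So S2 is true.

S3: In symbols: U → (¬S ⊕ H)

¬S = ¬T = F
¬S ⊕ H = F ⊕ T = T
U → (¬S ⊕ H) = F → T = T
Hence S3 is true.

3 of the 3 statements are true (S1, S2, S3).

3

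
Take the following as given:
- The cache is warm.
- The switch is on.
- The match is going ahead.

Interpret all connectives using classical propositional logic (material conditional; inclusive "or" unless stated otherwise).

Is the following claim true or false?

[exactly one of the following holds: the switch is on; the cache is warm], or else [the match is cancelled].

Let W = "the switch is on" (T), D = "the cache is warm" (T), U = "the match is cancelled" (F).
Formalization: (W xor D) | U

W xor D = T xor T = F
(W xor D) | U = F | F = F

False.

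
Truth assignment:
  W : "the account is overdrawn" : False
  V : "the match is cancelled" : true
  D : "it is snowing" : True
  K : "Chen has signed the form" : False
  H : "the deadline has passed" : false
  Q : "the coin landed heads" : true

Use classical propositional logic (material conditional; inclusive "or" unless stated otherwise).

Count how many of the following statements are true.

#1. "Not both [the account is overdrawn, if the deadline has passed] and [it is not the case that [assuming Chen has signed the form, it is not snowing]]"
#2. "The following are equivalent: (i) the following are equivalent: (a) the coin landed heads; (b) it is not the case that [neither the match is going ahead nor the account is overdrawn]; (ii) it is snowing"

#1: Parsed as (H -> W) nand not (K -> not D)

H -> W = False -> False = True
not D = not True = False
K -> not D = False -> False = True
not (K -> not D) = not True = False
(H -> W) nand not (K -> not D) = True nand False = True
So #1 is true.

#2: Formalization: (Q iff not (not V nor W)) iff D

not V = not True = False
not V nor W = False nor False = True
not (not V nor W) = not True = False
Q iff not (not V nor W) = True iff False = False
(Q iff not (not V nor W)) iff D = False iff True = False
Hence #2 is false.

Count: 1.

1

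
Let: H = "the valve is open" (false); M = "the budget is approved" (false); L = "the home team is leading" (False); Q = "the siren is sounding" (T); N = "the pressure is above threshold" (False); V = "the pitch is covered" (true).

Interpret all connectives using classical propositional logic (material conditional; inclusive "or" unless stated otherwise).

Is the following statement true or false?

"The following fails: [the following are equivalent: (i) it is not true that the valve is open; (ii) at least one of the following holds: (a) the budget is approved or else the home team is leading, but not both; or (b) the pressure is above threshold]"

Formalization: ~(~H <-> ((M xor L) | N))

~H = ~F = T
M xor L = F xor F = F
(M xor L) | N = F | F = F
~H <-> ((M xor L) | N) = T <-> F = F
~(~H <-> ((M xor L) | N)) = ~F = T

True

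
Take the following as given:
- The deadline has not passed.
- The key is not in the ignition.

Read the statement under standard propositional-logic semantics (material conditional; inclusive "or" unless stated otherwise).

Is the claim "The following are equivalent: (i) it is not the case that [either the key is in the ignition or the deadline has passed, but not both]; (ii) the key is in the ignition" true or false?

Let K = "the key is in the ignition" (F), Q = "the deadline has passed" (F).
Formalization: ~(K xor Q) <-> K

K xor Q = F xor F = F
~(K xor Q) = ~F = T
~(K xor Q) <-> K = T <-> F = F

False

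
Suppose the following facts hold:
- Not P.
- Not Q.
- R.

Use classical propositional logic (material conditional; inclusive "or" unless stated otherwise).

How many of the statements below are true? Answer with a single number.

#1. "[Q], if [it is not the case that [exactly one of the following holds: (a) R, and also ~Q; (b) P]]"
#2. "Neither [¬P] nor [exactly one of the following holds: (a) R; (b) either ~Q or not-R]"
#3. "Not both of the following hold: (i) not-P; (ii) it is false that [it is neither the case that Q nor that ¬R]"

2

#1: This is ¬((R ∧ ¬Q) ⊕ P) → Q.

¬Q = ¬F = T
R ∧ ¬Q = T ∧ T = T
(R ∧ ¬Q) ⊕ P = T ⊕ F = T
¬((R ∧ ¬Q) ⊕ P) = ¬T = F
¬((R ∧ ¬Q) ⊕ P) → Q = F → F = T
So #1 is true.

#2: In symbols: ¬P ↓ (R ⊕ (¬Q ∨ ¬R))

¬P = ¬F = T
¬Q = ¬F = T
¬R = ¬T = F
¬Q ∨ ¬R = T ∨ F = T
R ⊕ (¬Q ∨ ¬R) = T ⊕ T = F
¬P ↓ (R ⊕ (¬Q ∨ ¬R)) = T ↓ F = F
Hence #2 is false.

#3: Formalization: ¬P ↑ ¬(Q ↓ ¬R)

¬P = ¬F = T
¬R = ¬T = F
Q ↓ ¬R = F ↓ F = T
¬(Q ↓ ¬R) = ¬T = F
¬P ↑ ¬(Q ↓ ¬R) = T ↑ F = T
Thus #3 is true.

2 of the 3 statements are true.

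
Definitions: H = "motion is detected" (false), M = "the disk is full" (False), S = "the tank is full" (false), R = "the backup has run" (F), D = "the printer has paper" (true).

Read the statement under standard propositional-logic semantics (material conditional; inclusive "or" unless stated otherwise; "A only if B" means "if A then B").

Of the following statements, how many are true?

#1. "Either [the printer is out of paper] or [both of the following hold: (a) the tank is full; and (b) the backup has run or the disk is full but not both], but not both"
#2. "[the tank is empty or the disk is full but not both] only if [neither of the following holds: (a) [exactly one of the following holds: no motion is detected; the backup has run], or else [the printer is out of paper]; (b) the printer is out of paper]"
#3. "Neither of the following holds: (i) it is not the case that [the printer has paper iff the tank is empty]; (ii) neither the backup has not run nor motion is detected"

#1: Parsed as not D xor (S and (R xor M))

not D = not True = False
R xor M = False xor False = False
S and (R xor M) = False and False = False
not D xor (S and (R xor M)) = False xor False = False
So #1 is false.

#2: In symbols: (not S xor M) -> (((not H xor R) or not D) nor not D)

not S = not False = True
not S xor M = True xor False = True
not H = not False = True
not H xor R = True xor False = True
not D = not True = False
(not H xor R) or not D = True or False = True
not D = not True = False
((not H xor R) or not D) nor not D = True nor False = False
(not S xor M) -> (((not H xor R) or not D) nor not D) = True -> False = False
Thus #2 is false.

#3: Parsed as not (D iff not S) nor (not R nor H)

not S = not False = True
D iff not S = True iff True = True
not (D iff not S) = not True = False
not R = not False = True
not R nor H = True nor False = False
not (D iff not S) nor (not R nor H) = False nor False = True
Thus #3 is true.

Count: 1.

1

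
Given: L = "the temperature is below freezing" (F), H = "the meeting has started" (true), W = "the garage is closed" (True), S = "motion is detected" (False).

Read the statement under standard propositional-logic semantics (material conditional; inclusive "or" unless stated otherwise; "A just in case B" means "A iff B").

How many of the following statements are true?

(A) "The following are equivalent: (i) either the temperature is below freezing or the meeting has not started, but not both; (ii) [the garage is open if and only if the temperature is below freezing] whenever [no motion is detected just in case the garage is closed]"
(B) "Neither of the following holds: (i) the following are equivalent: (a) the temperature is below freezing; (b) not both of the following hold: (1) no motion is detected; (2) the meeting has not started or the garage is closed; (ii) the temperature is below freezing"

0

(A): In symbols: (L ⊕ ¬H) ↔ ((¬S ↔ W) → (¬W ↔ L))

¬H = ¬T = F
L ⊕ ¬H = F ⊕ F = F
¬S = ¬F = T
¬S ↔ W = T ↔ T = T
¬W = ¬T = F
¬W ↔ L = F ↔ F = T
(¬S ↔ W) → (¬W ↔ L) = T → T = T
(L ⊕ ¬H) ↔ ((¬S ↔ W) → (¬W ↔ L)) = F ↔ T = F
So (A) is false.

(B): Formalization: (L ↔ (¬S ↑ (¬H ∨ W))) ↓ L

¬S = ¬F = T
¬H = ¬T = F
¬H ∨ W = F ∨ T = T
¬S ↑ (¬H ∨ W) = T ↑ T = F
L ↔ (¬S ↑ (¬H ∨ W)) = F ↔ F = T
(L ↔ (¬S ↑ (¬H ∨ W))) ↓ L = T ↓ F = F
Thus (B) is false.

Count: 0.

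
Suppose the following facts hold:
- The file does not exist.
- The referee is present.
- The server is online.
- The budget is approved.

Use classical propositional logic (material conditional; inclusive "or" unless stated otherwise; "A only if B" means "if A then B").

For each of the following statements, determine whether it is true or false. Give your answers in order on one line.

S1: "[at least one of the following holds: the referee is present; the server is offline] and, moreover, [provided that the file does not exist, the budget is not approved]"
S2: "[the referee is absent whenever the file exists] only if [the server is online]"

Let Q = "the referee is present" (True), R = "the server is online" (True), P = "the file exists" (False), S = "the budget is approved" (True).

S1: In symbols: (Q or not R) and (not P -> not S)

not R = not True = False
Q or not R = True or False = True
not P = not False = True
not S = not True = False
not P -> not S = True -> False = False
(Q or not R) and (not P -> not S) = True and False = False
Hence S1 is false.

S2: Parsed as (P -> not Q) -> R

not Q = not True = False
P -> not Q = False -> False = True
(P -> not Q) -> R = True -> True = True
Hence S2 is true.

S1 F, S2 T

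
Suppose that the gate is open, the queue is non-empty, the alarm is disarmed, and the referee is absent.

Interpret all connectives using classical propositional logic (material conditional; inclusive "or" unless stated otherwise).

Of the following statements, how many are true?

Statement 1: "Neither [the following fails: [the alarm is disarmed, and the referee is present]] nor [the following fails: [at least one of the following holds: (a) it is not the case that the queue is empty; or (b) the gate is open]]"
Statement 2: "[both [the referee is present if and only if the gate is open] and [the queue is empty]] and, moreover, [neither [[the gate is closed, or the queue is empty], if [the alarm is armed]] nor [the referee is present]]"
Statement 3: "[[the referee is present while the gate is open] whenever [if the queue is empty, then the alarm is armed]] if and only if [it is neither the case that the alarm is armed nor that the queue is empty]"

Let R = "the alarm is armed" (False), S = "the referee is present" (False), Q = "the queue is empty" (False), P = "the gate is open" (True).

Statement 1: In symbols: not (not R and S) nor not (not Q or P)

not R = not False = True
not R and S = True and False = False
not (not R and S) = not False = True
not Q = not False = True
not Q or P = True or True = True
not (not Q or P) = not True = False
not (not R and S) nor not (not Q or P) = True nor False = False
Hence Statement 1 is false.

Statement 2: Formalization: ((S iff P) and Q) and ((R -> (not P or Q)) nor S)

S iff P = False iff True = False
(S iff P) and Q = False and False = False
not P = not True = False
not P or Q = False or False = False
R -> (not P or Q) = False -> False = True
(R -> (not P or Q)) nor S = True nor False = False
((S iff P) and Q) and ((R -> (not P or Q)) nor S) = False and False = False
So Statement 2 is false.

Statement 3: In symbols: ((Q -> R) -> (S and P)) iff (R nor Q)

Q -> R = False -> False = True
S and P = False and True = False
(Q -> R) -> (S and P) = True -> False = False
R nor Q = False nor False = True
((Q -> R) -> (S and P)) iff (R nor Q) = False iff True = False
So Statement 3 is false.

0 of the 3 statements are true (none).

0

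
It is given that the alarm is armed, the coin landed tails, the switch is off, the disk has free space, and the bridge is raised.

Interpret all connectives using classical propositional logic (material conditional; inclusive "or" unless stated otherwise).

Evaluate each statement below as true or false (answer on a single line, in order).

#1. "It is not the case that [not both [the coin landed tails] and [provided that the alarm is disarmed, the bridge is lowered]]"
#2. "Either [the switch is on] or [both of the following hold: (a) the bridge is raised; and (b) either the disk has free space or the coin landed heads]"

#1 True, #2 True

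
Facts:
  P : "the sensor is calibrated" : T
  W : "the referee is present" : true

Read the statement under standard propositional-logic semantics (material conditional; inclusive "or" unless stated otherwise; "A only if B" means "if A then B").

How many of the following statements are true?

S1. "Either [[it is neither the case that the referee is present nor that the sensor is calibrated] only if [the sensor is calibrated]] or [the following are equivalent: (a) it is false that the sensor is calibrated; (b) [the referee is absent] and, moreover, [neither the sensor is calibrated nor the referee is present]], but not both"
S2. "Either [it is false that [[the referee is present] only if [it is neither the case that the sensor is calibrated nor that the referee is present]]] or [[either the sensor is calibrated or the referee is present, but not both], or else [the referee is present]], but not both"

0

S1: Formalization: ((W ↓ P) → P) ⊕ (¬P ↔ (¬W ∧ (P ↓ W)))

W ↓ P = T ↓ T = F
(W ↓ P) → P = F → T = T
¬P = ¬T = F
¬W = ¬T = F
P ↓ W = T ↓ T = F
¬W ∧ (P ↓ W) = F ∧ F = F
¬P ↔ (¬W ∧ (P ↓ W)) = F ↔ F = T
((W ↓ P) → P) ⊕ (¬P ↔ (¬W ∧ (P ↓ W))) = T ⊕ T = F
So S1 is false.

S2: Formalization: ¬(W → (P ↓ W)) ⊕ ((P ⊕ W) ∨ W)

P ↓ W = T ↓ T = F
W → (P ↓ W) = T → F = F
¬(W → (P ↓ W)) = ¬F = T
P ⊕ W = T ⊕ T = F
(P ⊕ W) ∨ W = F ∨ T = T
¬(W → (P ↓ W)) ⊕ ((P ⊕ W) ∨ W) = T ⊕ T = F
Hence S2 is false.

True statements: 0 (none).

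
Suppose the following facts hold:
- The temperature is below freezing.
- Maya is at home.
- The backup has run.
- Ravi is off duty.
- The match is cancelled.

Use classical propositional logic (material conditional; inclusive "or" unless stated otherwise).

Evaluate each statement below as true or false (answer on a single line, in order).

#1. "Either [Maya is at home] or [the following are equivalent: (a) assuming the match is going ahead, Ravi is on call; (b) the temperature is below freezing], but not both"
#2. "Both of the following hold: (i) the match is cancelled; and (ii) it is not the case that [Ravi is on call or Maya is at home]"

#1 False, #2 False

Let Q = "Maya is at home" (True), U = "the match is cancelled" (True), S = "Ravi is on call" (False), P = "the temperature is below freezing" (True).

#1: Parsed as Q xor ((not U -> S) iff P)

not U = not True = False
not U -> S = False -> False = True
(not U -> S) iff P = True iff True = True
Q xor ((not U -> S) iff P) = True xor True = False
So #1 is false.

#2: In symbols: U and not (S or Q)

S or Q = False or True = True
not (S or Q) = not True = False
U and not (S or Q) = True and False = False
Thus #2 is false.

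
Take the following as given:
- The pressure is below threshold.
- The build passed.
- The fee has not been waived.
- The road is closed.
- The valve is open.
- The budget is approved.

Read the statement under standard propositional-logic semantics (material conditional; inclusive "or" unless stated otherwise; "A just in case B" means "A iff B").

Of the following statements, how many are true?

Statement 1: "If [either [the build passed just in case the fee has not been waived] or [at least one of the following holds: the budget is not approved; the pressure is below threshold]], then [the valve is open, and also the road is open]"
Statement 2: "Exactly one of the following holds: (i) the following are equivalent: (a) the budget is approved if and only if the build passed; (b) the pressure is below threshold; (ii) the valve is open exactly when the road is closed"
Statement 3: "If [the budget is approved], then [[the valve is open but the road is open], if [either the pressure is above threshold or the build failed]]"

Let Q = "the build passed" (True), R = "the fee has been waived" (False), V = "the budget is approved" (True), P = "the pressure is above threshold" (False), U = "the valve is open" (True), S = "the road is closed" (True).

Statement 1: In symbols: ((Q iff not R) or (not V or not P)) -> (U and not S)

not R = not False = True
Q iff not R = True iff True = True
not V = not True = False
not P = not False = True
not V or not P = False or True = True
(Q iff not R) or (not V or not P) = True or True = True
not S = not True = False
U and not S = True and False = False
((Q iff not R) or (not V or not P)) -> (U and not S) = True -> False = False
Hence Statement 1 is false.

Statement 2: Parsed as ((V iff Q) iff not P) xor (U iff S)

V iff Q = True iff True = True
not P = not False = True
(V iff Q) iff not P = True iff True = True
U iff S = True iff True = True
((V iff Q) iff not P) xor (U iff S) = True xor True = False
So Statement 2 is false.

Statement 3: In symbols: V -> ((P or not Q) -> (U and not S))

not Q = not True = False
P or not Q = False or False = False
not S = not True = False
U and not S = True and False = False
(P or not Q) -> (U and not S) = False -> False = True
V -> ((P or not Q) -> (U and not S)) = True -> True = True
Thus Statement 3 is true.

Count: 1.

1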